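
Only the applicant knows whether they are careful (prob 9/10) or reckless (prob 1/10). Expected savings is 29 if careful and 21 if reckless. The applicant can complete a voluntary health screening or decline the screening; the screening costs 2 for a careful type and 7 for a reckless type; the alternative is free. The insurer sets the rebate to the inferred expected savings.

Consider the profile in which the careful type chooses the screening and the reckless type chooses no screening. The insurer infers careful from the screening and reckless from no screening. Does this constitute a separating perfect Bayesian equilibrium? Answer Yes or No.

Under these beliefs, the screening earns rebate 29 and no screening earns rebate 21.
careful: the screening nets 29 − 2 = 27; no screening nets 21. careful prefers the screening.
reckless: the screening nets 29 − 7 = 22; no screening nets 21. reckless would deviate to the screening.
reckless has a profitable deviation, so the profile is not an equilibrium.

No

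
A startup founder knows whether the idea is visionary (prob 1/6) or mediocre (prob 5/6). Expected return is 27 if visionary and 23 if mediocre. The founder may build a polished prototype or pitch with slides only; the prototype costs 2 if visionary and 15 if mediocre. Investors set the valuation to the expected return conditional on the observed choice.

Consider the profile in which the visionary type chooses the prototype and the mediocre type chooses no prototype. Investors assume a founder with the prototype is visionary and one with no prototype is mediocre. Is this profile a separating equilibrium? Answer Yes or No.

Yes

Under these beliefs, the prototype earns valuation 27 and no prototype earns valuation 23.
visionary: the prototype nets 27 − 2 = 25; no prototype nets 23. visionary prefers the prototype.
mediocre: the prototype nets 27 − 15 = 12; no prototype nets 23. mediocre prefers no prototype.
Neither type deviates, so the separating profile is an equilibrium.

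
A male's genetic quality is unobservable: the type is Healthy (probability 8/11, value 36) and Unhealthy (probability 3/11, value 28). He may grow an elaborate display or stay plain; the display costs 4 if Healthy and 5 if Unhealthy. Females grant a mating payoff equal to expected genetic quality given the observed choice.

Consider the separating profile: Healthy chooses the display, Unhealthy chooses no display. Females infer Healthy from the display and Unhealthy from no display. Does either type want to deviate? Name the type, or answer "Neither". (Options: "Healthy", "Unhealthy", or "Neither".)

The display pays 36; no display pays 28.
Healthy: assigned the display, nets 36 − 4 = 32; deviating to no display nets 28.
Unhealthy: assigned no display, nets 28; deviating to the display nets 36 − 5 = 31.
The Unhealthy type gains 3 by deviating.

Unhealthy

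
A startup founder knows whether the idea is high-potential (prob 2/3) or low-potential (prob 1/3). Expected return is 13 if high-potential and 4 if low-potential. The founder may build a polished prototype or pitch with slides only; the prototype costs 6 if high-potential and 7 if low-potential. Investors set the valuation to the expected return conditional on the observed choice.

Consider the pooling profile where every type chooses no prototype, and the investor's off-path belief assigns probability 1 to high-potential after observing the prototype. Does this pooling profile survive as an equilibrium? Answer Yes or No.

On path, the investor holds the prior and pays 2/3·13 + 1/3·4 = 10. Off path (the prototype), believing high-potential, it pays 13.
high-potential: no prototype nets 10; the prototype nets 13 − 6 = 7. high-potential stays.
low-potential: no prototype nets 10; the prototype nets 13 − 7 = 6. low-potential stays.
No type deviates, so pooling is sustained.

Yes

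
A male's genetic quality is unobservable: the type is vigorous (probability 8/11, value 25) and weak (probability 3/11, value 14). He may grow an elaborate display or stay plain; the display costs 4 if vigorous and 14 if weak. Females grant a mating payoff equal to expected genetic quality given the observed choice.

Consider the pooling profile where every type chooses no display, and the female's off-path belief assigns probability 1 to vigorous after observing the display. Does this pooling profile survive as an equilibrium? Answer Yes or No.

On path, the female holds the prior and pays 8/11·25 + 3/11·14 = 22. Off path (the display), believing vigorous, it pays 25.
vigorous: no display nets 22; the display nets 25 − 4 = 21. vigorous stays.
weak: no display nets 22; the display nets 25 − 14 = 11. weak stays.
No type deviates, so pooling is sustained.

Yes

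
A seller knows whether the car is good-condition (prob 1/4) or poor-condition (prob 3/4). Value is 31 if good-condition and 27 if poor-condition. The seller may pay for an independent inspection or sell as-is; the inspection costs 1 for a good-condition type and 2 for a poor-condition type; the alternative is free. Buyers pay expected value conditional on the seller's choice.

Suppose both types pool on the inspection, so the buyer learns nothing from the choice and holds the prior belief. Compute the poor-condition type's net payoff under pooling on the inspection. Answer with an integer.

26

Pooled price = 1/4·31 + 3/4·27 = 28.
poor-condition pays cost 2 for the inspection, so net payoff = 28 − 2 = 26.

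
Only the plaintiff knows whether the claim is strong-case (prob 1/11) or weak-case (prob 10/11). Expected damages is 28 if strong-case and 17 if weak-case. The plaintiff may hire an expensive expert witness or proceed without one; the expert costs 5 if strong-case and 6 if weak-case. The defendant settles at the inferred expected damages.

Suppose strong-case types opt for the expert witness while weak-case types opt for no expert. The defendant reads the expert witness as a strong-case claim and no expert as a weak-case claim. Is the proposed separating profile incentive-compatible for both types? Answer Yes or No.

No

Under these beliefs, the expert witness earns settlement 28 and no expert earns settlement 17.
strong-case: the expert witness nets 28 − 5 = 23; no expert nets 17. strong-case prefers the expert witness.
weak-case: the expert witness nets 28 − 6 = 22; no expert nets 17. weak-case would deviate to the expert witness.
weak-case has a profitable deviation, so the profile is not an equilibrium.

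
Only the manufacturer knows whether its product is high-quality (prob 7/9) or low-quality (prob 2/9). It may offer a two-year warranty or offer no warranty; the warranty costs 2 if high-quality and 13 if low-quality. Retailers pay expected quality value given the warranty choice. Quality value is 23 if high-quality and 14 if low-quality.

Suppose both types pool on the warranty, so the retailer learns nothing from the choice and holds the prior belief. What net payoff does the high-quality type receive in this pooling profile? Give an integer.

19

Pooled price = 7/9·23 + 2/9·14 = 21.
high-quality pays cost 2 for the warranty, so net payoff = 21 − 2 = 19.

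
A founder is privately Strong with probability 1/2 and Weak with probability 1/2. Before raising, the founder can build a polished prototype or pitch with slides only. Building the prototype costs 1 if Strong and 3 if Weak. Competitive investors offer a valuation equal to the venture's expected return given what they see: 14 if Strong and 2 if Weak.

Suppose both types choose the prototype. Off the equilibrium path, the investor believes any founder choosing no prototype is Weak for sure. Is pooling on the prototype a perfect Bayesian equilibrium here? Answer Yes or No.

On path, the investor holds the prior and pays 1/2·14 + 1/2·2 = 8. Off path (no prototype), believing Weak, it pays 2.
Strong: the prototype nets 8 − 1 = 7; no prototype nets 2. Strong stays.
Weak: the prototype nets 8 − 3 = 5; no prototype nets 2. Weak stays.
No type deviates, so pooling is sustained.

Yes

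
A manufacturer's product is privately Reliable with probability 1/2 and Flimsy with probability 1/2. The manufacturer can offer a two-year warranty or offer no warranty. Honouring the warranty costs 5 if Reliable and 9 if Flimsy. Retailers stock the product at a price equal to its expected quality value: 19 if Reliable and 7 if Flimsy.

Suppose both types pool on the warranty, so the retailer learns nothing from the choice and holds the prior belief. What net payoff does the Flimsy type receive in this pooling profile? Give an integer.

4

Pooled price = 1/2·19 + 1/2·7 = 13.
Flimsy pays cost 9 for the warranty, so net payoff = 13 − 9 = 4.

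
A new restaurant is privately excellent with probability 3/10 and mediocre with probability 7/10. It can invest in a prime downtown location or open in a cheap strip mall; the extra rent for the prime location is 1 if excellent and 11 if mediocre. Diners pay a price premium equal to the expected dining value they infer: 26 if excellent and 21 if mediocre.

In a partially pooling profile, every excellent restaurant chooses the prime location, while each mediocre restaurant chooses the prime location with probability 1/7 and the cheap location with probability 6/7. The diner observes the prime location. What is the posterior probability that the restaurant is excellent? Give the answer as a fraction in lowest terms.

P(the prime location) = (3/10)·1 + (7/10)·(1/7) = 2/5.
By Bayes' rule, P(excellent | the prime location) = (3/10) / (2/5) = 3/4.

3/4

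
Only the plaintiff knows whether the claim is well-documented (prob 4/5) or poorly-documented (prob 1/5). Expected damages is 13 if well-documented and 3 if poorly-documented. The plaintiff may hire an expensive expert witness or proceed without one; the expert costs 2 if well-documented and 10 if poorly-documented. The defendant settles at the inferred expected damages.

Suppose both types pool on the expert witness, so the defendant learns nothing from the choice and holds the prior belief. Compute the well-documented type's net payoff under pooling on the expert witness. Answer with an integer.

Pooled settlement = 4/5·13 + 1/5·3 = 11.
well-documented pays cost 2 for the expert witness, so net payoff = 11 − 2 = 9.

9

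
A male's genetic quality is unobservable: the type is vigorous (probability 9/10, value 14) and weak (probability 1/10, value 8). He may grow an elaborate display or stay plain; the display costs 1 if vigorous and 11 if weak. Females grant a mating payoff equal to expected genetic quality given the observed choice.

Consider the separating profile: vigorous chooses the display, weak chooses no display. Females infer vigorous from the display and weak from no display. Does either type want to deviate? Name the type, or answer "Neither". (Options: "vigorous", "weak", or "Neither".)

Neither

The display pays 14; no display pays 8.
vigorous: assigned the display, nets 14 − 1 = 13; deviating to no display nets 8.
weak: assigned no display, nets 8; deviating to the display nets 14 − 11 = 3.
Both types strictly prefer their assigned action; no profitable deviation.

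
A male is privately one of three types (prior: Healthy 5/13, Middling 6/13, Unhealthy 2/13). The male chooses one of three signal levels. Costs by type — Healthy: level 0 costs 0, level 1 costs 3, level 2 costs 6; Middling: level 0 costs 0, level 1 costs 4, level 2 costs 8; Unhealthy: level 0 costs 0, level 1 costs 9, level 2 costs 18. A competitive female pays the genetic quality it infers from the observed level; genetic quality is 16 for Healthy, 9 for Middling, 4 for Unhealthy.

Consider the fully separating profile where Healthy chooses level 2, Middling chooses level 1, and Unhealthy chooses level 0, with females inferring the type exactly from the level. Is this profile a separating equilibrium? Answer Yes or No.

Separating mating payoffs: level 2 → 16, level 1 → 9, level 0 → 4.
Healthy (assigned level 2): level 0: 4 − 0 = 4; level 1: 9 − 3 = 6; level 2: 16 − 6 = 10. Healthy stays.
Middling (assigned level 1): level 0: 4 − 0 = 4; level 1: 9 − 4 = 5; level 2: 16 − 8 = 8. Middling prefers level 2.
Unhealthy (assigned level 0): level 0: 4 − 0 = 4; level 1: 9 − 9 = 0; level 2: 16 − 18 = -2. Unhealthy stays.
At least one type deviates; the separating profile fails.

No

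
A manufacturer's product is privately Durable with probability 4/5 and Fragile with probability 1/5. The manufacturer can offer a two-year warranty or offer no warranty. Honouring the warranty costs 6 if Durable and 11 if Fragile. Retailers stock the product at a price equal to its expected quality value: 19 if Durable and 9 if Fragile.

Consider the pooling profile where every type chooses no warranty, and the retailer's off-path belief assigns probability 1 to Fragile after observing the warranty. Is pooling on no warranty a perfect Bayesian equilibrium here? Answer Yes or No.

Yes

On path, the retailer holds the prior and pays 4/5·19 + 1/5·9 = 17. Off path (the warranty), believing Fragile, it pays 9.
Durable: no warranty nets 17; the warranty nets 9 − 6 = 3. Durable stays.
Fragile: no warranty nets 17; the warranty nets 9 − 11 = -2. Fragile stays.
No type deviates, so pooling is sustained.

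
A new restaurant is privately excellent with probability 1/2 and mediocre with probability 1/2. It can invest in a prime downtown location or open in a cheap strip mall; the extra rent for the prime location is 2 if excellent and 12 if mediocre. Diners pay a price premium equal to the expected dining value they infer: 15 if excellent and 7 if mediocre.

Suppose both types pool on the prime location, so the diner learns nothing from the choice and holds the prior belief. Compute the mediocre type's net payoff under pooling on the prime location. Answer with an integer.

Pooled price premium = 1/2·15 + 1/2·7 = 11.
mediocre pays cost 12 for the prime location, so net payoff = 11 − 12 = -1.

-1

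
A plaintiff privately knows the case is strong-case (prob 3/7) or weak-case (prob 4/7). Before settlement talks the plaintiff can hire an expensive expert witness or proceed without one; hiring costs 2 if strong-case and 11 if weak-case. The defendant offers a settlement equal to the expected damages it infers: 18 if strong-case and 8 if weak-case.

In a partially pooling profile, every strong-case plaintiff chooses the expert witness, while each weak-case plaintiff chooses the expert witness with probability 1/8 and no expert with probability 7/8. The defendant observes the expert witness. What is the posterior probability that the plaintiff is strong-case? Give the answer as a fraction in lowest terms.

P(the expert witness) = (3/7)·1 + (4/7)·(1/8) = 1/2.
By Bayes' rule, P(strong-case | the expert witness) = (3/7) / (1/2) = 6/7.

6/7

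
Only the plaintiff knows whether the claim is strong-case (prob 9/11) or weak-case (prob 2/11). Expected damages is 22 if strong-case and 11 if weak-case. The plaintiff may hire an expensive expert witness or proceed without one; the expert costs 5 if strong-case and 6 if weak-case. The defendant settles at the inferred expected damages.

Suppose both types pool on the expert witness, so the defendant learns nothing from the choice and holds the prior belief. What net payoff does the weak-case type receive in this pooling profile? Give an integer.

Pooled settlement = 9/11·22 + 2/11·11 = 20.
weak-case pays cost 6 for the expert witness, so net payoff = 20 − 6 = 14.

14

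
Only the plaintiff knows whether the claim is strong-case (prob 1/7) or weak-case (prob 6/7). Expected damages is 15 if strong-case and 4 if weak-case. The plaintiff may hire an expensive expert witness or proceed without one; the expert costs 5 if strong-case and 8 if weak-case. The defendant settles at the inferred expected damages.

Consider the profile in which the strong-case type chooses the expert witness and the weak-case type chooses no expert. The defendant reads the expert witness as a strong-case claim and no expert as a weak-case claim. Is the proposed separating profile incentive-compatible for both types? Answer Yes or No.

No

Under these beliefs, the expert witness earns settlement 15 and no expert earns settlement 4.
strong-case: the expert witness nets 15 − 5 = 10; no expert nets 4. strong-case prefers the expert witness.
weak-case: the expert witness nets 15 − 8 = 7; no expert nets 4. weak-case would deviate to the expert witness.
weak-case has a profitable deviation, so the profile is not an equilibrium.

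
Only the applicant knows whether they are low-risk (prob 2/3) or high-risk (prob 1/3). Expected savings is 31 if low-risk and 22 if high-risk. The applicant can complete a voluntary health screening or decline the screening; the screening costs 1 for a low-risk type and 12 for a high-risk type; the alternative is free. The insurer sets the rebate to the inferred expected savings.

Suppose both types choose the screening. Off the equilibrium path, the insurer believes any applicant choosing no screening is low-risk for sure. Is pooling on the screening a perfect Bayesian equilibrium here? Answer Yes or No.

On path, the insurer holds the prior and pays 2/3·31 + 1/3·22 = 28. Off path (no screening), believing low-risk, it pays 31.
low-risk: the screening nets 28 − 1 = 27; no screening nets 31. low-risk would deviate.
high-risk: the screening nets 28 − 12 = 16; no screening nets 31. high-risk would deviate.
A type deviates, so pooling fails.

No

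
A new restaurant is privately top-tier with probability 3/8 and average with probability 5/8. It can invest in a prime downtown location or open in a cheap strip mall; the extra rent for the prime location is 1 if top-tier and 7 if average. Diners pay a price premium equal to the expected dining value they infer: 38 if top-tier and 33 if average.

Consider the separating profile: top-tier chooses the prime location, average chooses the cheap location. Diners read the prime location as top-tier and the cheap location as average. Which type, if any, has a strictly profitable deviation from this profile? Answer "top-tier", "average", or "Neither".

Neither

The prime location pays 38; the cheap location pays 33.
top-tier: assigned the prime location, nets 38 − 1 = 37; deviating to the cheap location nets 33.
average: assigned the cheap location, nets 33; deviating to the prime location nets 38 − 7 = 31.
Both types strictly prefer their assigned action; no profitable deviation.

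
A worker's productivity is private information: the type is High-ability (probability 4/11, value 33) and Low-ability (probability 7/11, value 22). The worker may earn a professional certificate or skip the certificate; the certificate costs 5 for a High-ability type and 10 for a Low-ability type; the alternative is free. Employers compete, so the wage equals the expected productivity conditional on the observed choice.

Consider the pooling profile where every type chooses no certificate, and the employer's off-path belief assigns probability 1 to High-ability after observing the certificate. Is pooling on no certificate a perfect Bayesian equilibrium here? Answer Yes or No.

No

On path, the employer holds the prior and pays 4/11·33 + 7/11·22 = 26. Off path (the certificate), believing High-ability, it pays 33.
High-ability: no certificate nets 26; the certificate nets 33 − 5 = 28. High-ability would deviate.
Low-ability: no certificate nets 26; the certificate nets 33 − 10 = 23. Low-ability stays.
A type deviates, so pooling fails.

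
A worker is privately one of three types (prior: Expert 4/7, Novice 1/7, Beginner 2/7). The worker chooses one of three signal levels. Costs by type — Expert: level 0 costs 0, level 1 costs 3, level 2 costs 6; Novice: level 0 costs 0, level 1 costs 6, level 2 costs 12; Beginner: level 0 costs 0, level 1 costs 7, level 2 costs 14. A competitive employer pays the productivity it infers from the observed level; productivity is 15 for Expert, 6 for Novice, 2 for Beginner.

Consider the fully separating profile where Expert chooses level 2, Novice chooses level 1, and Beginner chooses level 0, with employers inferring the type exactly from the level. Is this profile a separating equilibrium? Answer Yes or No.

Separating wages: level 2 → 15, level 1 → 6, level 0 → 2.
Expert (assigned level 2): level 0: 2 − 0 = 2; level 1: 6 − 3 = 3; level 2: 15 − 6 = 9. Expert stays.
Novice (assigned level 1): level 0: 2 − 0 = 2; level 1: 6 − 6 = 0; level 2: 15 − 12 = 3. Novice prefers level 2.
Beginner (assigned level 0): level 0: 2 − 0 = 2; level 1: 6 − 7 = -1; level 2: 15 − 14 = 1. Beginner stays.
At least one type deviates; the separating profile fails.

No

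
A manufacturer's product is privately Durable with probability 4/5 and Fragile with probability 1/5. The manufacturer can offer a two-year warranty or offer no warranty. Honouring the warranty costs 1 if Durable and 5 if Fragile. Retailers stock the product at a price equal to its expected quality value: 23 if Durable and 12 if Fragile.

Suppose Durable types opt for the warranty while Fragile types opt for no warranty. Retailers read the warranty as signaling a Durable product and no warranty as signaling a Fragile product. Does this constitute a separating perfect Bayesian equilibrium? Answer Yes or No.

Under these beliefs, the warranty earns price 23 and no warranty earns price 12.
Durable: the warranty nets 23 − 1 = 22; no warranty nets 12. Durable prefers the warranty.
Fragile: the warranty nets 23 − 5 = 18; no warranty nets 12. Fragile would deviate to the warranty.
Fragile has a profitable deviation, so the profile is not an equilibrium.

No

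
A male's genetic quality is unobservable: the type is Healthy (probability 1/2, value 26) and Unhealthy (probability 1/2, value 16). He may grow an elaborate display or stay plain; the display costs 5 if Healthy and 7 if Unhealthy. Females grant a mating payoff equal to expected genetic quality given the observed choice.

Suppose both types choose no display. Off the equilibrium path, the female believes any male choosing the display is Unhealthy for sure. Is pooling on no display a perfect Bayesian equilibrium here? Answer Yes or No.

Yes

On path, the female holds the prior and pays 1/2·26 + 1/2·16 = 21. Off path (the display), believing Unhealthy, it pays 16.
Healthy: no display nets 21; the display nets 16 − 5 = 11. Healthy stays.
Unhealthy: no display nets 21; the display nets 16 − 7 = 9. Unhealthy stays.
No type deviates, so pooling is sustained.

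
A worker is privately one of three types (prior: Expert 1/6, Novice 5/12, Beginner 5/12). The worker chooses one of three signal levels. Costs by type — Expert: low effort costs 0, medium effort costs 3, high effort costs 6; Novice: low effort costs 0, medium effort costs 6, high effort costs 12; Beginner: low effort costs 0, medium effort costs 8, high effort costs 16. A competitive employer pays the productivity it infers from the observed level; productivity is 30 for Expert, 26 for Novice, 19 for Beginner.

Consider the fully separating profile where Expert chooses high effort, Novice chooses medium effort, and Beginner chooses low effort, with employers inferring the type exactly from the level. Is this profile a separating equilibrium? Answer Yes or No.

Yes

Separating wages: high effort → 30, medium effort → 26, low effort → 19.
Expert (assigned high effort): low effort: 19 − 0 = 19; medium effort: 26 − 3 = 23; high effort: 30 − 6 = 24. Expert stays.
Novice (assigned medium effort): low effort: 19 − 0 = 19; medium effort: 26 − 6 = 20; high effort: 30 − 12 = 18. Novice stays.
Beginner (assigned low effort): low effort: 19 − 0 = 19; medium effort: 26 − 8 = 18; high effort: 30 − 16 = 14. Beginner stays.
Every type prefers its assigned level; separation holds.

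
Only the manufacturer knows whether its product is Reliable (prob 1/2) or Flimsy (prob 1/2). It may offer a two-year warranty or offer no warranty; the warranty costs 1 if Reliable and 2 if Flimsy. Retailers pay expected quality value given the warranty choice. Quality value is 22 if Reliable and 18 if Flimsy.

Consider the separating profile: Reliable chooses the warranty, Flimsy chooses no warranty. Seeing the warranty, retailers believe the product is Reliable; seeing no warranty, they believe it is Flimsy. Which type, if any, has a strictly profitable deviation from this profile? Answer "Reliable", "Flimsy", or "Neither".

The warranty pays 22; no warranty pays 18.
Reliable: assigned the warranty, nets 22 − 1 = 21; deviating to no warranty nets 18.
Flimsy: assigned no warranty, nets 18; deviating to the warranty nets 22 − 2 = 20.
The Flimsy type gains 2 by deviating.

Flimsy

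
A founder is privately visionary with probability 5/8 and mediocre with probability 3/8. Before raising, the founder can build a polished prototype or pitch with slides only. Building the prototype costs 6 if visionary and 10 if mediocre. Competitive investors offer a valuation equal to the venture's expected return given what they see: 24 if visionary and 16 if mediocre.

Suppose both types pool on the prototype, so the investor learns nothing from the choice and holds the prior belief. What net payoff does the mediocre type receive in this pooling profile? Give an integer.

Pooled valuation = 5/8·24 + 3/8·16 = 21.
mediocre pays cost 10 for the prototype, so net payoff = 21 − 10 = 11.

11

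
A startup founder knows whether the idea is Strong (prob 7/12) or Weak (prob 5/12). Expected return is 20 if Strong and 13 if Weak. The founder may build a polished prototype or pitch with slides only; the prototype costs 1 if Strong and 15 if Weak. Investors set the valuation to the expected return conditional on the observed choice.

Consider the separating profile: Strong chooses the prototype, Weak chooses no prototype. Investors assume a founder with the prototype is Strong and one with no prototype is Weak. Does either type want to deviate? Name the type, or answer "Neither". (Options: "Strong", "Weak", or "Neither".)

Neither

The prototype pays 20; no prototype pays 13.
Strong: assigned the prototype, nets 20 − 1 = 19; deviating to no prototype nets 13.
Weak: assigned no prototype, nets 13; deviating to the prototype nets 20 − 15 = 5.
Both types strictly prefer their assigned action; no profitable deviation.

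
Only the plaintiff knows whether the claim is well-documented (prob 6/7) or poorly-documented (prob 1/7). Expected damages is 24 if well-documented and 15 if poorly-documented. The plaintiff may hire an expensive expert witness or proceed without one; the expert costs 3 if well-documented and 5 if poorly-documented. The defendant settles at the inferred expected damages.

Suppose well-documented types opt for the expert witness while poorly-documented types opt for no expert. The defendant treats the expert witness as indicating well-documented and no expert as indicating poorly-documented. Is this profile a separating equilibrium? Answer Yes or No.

No

Under these beliefs, the expert witness earns settlement 24 and no expert earns settlement 15.
well-documented: the expert witness nets 24 − 3 = 21; no expert nets 15. well-documented prefers the expert witness.
poorly-documented: the expert witness nets 24 − 5 = 19; no expert nets 15. poorly-documented would deviate to the expert witness.
poorly-documented has a profitable deviation, so the profile is not an equilibrium.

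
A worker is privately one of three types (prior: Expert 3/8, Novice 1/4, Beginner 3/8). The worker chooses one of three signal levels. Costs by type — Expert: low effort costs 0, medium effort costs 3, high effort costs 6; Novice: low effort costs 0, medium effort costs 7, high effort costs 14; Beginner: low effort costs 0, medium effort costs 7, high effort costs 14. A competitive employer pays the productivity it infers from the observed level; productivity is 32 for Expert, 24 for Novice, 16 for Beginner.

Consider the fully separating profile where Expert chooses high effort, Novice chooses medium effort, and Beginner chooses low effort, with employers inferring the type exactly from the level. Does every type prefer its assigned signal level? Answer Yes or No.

Separating wages: high effort → 32, medium effort → 24, low effort → 16.
Expert (assigned high effort): low effort: 16 − 0 = 16; medium effort: 24 − 3 = 21; high effort: 32 − 6 = 26. Expert stays.
Novice (assigned medium effort): low effort: 16 − 0 = 16; medium effort: 24 − 7 = 17; high effort: 32 − 14 = 18. Novice prefers high effort.
Beginner (assigned low effort): low effort: 16 − 0 = 16; medium effort: 24 − 7 = 17; high effort: 32 − 14 = 18. Beginner prefers high effort.
At least one type deviates; the separating profile fails.

No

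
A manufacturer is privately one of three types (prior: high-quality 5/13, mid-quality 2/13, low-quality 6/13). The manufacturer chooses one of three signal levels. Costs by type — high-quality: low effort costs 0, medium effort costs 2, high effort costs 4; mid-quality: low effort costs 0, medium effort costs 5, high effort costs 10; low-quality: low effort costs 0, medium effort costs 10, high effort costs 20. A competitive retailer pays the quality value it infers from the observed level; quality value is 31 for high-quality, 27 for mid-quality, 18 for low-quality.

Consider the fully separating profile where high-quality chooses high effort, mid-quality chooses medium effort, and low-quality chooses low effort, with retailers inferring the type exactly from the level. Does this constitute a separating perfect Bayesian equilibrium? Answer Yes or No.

Yes

Separating prices: high effort → 31, medium effort → 27, low effort → 18.
high-quality (assigned high effort): low effort: 18 − 0 = 18; medium effort: 27 − 2 = 25; high effort: 31 − 4 = 27. high-quality stays.
mid-quality (assigned medium effort): low effort: 18 − 0 = 18; medium effort: 27 − 5 = 22; high effort: 31 − 10 = 21. mid-quality stays.
low-quality (assigned low effort): low effort: 18 − 0 = 18; medium effort: 27 − 10 = 17; high effort: 31 − 20 = 11. low-quality stays.
Every type prefers its assigned level; separation holds.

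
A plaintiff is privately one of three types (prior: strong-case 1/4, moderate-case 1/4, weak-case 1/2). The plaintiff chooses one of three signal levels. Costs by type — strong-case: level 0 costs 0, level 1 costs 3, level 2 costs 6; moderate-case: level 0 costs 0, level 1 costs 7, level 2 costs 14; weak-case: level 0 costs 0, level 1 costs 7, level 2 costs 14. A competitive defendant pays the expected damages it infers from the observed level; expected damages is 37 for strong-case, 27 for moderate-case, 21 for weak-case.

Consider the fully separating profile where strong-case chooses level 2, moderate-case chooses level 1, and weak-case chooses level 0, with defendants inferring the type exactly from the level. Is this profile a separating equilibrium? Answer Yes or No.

Separating settlements: level 2 → 37, level 1 → 27, level 0 → 21.
strong-case (assigned level 2): level 0: 21 − 0 = 21; level 1: 27 − 3 = 24; level 2: 37 − 6 = 31. strong-case stays.
moderate-case (assigned level 1): level 0: 21 − 0 = 21; level 1: 27 − 7 = 20; level 2: 37 − 14 = 23. moderate-case prefers level 2.
weak-case (assigned level 0): level 0: 21 − 0 = 21; level 1: 27 − 7 = 20; level 2: 37 − 14 = 23. weak-case prefers level 2.
At least one type deviates; the separating profile fails.

No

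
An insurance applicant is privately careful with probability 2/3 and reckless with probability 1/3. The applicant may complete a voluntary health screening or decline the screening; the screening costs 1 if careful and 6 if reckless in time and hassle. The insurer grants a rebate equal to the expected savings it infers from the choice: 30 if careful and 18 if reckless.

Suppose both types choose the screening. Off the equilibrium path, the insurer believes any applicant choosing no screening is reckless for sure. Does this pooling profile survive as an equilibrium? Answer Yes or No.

On path, the insurer holds the prior and pays 2/3·30 + 1/3·18 = 26. Off path (no screening), believing reckless, it pays 18.
careful: the screening nets 26 − 1 = 25; no screening nets 18. careful stays.
reckless: the screening nets 26 − 6 = 20; no screening nets 18. reckless stays.
No type deviates, so pooling is sustained.

Yes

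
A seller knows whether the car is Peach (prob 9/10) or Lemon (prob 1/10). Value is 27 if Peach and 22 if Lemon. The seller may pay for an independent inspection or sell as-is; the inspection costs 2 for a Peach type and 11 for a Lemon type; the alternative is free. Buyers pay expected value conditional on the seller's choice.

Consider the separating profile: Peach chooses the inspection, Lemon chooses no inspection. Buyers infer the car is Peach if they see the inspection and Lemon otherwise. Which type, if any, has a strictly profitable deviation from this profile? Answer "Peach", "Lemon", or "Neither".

Neither

The inspection pays 27; no inspection pays 22.
Peach: assigned the inspection, nets 27 − 2 = 25; deviating to no inspection nets 22.
Lemon: assigned no inspection, nets 22; deviating to the inspection nets 27 − 11 = 16.
Both types strictly prefer their assigned action; no profitable deviation.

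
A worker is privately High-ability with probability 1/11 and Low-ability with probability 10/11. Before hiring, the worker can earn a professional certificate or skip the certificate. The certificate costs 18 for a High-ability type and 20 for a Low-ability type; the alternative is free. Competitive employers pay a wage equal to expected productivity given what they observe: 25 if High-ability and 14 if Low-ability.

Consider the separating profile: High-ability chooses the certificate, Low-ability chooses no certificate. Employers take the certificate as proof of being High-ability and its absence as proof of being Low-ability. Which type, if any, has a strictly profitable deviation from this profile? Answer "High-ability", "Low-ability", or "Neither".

High-ability

The certificate pays 25; no certificate pays 14.
High-ability: assigned the certificate, nets 25 − 18 = 7; deviating to no certificate nets 14.
Low-ability: assigned no certificate, nets 14; deviating to the certificate nets 25 − 20 = 5.
The High-ability type gains 7 by deviating.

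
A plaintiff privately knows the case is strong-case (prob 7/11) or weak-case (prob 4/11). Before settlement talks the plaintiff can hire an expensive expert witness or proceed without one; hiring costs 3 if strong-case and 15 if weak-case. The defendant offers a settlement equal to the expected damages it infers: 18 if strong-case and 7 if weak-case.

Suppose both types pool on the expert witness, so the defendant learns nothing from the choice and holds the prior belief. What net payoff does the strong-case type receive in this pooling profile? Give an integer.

Pooled settlement = 7/11·18 + 4/11·7 = 14.
strong-case pays cost 3 for the expert witness, so net payoff = 14 − 3 = 11.

11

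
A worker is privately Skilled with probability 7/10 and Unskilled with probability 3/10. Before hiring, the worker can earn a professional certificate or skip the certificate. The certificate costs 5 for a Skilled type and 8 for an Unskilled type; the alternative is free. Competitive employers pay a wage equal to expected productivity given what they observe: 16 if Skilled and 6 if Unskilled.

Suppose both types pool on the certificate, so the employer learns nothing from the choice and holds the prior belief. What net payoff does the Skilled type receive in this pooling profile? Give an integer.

8

Pooled wage = 7/10·16 + 3/10·6 = 13.
Skilled pays cost 5 for the certificate, so net payoff = 13 − 5 = 8.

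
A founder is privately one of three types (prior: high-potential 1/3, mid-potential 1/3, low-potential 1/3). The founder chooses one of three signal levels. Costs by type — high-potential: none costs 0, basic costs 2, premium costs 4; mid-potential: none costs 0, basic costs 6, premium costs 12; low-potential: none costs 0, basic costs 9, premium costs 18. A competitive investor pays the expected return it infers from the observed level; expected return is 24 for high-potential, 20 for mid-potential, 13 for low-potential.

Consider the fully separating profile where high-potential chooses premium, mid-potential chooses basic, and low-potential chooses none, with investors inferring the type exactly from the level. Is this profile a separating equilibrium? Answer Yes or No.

Separating valuations: premium → 24, basic → 20, none → 13.
high-potential (assigned premium): none: 13 − 0 = 13; basic: 20 − 2 = 18; premium: 24 − 4 = 20. high-potential stays.
mid-potential (assigned basic): none: 13 − 0 = 13; basic: 20 − 6 = 14; premium: 24 − 12 = 12. mid-potential stays.
low-potential (assigned none): none: 13 − 0 = 13; basic: 20 − 9 = 11; premium: 24 − 18 = 6. low-potential stays.
Every type prefers its assigned level; separation holds.

Yes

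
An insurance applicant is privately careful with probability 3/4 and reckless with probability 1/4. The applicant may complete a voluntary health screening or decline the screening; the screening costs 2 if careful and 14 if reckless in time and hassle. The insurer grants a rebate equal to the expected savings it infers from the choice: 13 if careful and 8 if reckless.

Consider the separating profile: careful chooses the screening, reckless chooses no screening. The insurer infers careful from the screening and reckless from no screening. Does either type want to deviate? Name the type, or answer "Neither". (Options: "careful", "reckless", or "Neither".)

The screening pays 13; no screening pays 8.
careful: assigned the screening, nets 13 − 2 = 11; deviating to no screening nets 8.
reckless: assigned no screening, nets 8; deviating to the screening nets 13 − 14 = -1.
Both types strictly prefer their assigned action; no profitable deviation.

Neither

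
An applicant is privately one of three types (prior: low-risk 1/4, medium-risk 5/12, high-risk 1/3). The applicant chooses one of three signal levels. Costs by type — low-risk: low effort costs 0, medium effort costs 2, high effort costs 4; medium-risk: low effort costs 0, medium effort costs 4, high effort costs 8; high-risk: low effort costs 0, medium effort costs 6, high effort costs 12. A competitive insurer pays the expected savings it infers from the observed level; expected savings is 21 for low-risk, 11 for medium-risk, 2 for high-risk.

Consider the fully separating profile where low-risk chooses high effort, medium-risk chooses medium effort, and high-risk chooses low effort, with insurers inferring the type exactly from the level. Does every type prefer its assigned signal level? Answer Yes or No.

Separating rebates: high effort → 21, medium effort → 11, low effort → 2.
low-risk (assigned high effort): low effort: 2 − 0 = 2; medium effort: 11 − 2 = 9; high effort: 21 − 4 = 17. low-risk stays.
medium-risk (assigned medium effort): low effort: 2 − 0 = 2; medium effort: 11 − 4 = 7; high effort: 21 − 8 = 13. medium-risk prefers high effort.
high-risk (assigned low effort): low effort: 2 − 0 = 2; medium effort: 11 − 6 = 5; high effort: 21 − 12 = 9. high-risk prefers high effort.
At least one type deviates; the separating profile fails.

No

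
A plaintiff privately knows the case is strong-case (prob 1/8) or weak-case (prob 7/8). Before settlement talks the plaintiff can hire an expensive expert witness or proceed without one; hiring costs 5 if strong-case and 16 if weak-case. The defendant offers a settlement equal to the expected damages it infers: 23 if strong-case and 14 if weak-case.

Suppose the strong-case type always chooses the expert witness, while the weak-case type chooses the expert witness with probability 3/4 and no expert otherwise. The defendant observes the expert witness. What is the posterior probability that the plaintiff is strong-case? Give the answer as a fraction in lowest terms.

4/25

P(the expert witness) = (1/8)·1 + (7/8)·(3/4) = 25/32.
By Bayes' rule, P(strong-case | the expert witness) = (1/8) / (25/32) = 4/25.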